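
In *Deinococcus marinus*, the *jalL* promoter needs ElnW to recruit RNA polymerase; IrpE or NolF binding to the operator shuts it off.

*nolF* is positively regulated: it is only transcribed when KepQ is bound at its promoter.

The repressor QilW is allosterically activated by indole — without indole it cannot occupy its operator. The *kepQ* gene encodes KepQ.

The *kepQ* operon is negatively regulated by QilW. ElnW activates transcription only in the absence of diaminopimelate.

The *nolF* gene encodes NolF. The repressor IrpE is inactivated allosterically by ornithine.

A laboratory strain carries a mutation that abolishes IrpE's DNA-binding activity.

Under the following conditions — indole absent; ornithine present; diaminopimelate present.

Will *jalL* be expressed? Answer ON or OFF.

OFF

IrpE is non-functional in this strain, so it has no effect.
Indole is absent, so QilW is inactive.
With no repressor bound, *kepQ* is transcribed.
So KepQ is produced and active.
No repressor is bound and KepQ is active, so *nolF* is transcribed.
So NolF is produced and active.
Diaminopimelate is present, so ElnW is inactive.
With repressor NolF bound, *jalL* is not transcribed.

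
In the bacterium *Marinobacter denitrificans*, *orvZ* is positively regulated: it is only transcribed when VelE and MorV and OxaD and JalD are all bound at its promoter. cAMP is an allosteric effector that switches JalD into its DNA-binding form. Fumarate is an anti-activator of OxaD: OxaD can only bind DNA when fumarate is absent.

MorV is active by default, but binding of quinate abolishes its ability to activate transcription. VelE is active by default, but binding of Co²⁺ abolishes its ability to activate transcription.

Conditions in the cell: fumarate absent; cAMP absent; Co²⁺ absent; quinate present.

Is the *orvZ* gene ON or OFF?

OFF

Co²⁺ is absent, so VelE is active.
Quinate is present, so MorV is inactive.
Fumarate is absent, so OxaD is active.
cAMP is absent, so JalD is inactive.
Required activator MorV is absent, so *orvZ* is not transcribed.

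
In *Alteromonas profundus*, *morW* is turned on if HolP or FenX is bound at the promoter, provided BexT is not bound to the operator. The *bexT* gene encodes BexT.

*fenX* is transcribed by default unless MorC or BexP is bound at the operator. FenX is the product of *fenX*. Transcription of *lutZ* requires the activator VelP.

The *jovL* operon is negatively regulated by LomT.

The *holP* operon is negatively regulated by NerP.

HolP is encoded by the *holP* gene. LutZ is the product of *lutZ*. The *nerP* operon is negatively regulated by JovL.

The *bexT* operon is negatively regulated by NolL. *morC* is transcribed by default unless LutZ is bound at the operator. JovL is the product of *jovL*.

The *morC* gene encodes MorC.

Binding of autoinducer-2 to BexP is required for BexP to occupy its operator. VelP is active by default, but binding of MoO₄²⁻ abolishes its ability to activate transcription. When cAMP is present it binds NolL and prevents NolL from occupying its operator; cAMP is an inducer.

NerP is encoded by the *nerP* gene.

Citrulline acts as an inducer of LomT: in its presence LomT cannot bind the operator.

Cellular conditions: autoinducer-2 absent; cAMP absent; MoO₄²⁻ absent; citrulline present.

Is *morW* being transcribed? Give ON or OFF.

cAMP is absent, so NolL is active.
With repressor NolL bound, *bexT* is not transcribed.
So BexT is not produced.
Citrulline is present, so LomT is inactive.
With no repressor bound, *jovL* is transcribed.
So JovL is produced and active.
With repressor JovL bound, *nerP* is not transcribed.
So NerP is not produced.
With no repressor bound, *holP* is transcribed.
So HolP is produced and active.
MoO₄²⁻ is absent, so VelP is active.
No repressor is bound and VelP is active, so *lutZ* is transcribed.
So LutZ is produced and active.
With repressor LutZ bound, *morC* is not transcribed.
So MorC is not produced.
Autoinducer-2 is absent, so BexP is inactive.
With no repressor bound, *fenX* is transcribed.
So FenX is produced and active.
Activator HolP is present, so *morW* is transcribed.

ON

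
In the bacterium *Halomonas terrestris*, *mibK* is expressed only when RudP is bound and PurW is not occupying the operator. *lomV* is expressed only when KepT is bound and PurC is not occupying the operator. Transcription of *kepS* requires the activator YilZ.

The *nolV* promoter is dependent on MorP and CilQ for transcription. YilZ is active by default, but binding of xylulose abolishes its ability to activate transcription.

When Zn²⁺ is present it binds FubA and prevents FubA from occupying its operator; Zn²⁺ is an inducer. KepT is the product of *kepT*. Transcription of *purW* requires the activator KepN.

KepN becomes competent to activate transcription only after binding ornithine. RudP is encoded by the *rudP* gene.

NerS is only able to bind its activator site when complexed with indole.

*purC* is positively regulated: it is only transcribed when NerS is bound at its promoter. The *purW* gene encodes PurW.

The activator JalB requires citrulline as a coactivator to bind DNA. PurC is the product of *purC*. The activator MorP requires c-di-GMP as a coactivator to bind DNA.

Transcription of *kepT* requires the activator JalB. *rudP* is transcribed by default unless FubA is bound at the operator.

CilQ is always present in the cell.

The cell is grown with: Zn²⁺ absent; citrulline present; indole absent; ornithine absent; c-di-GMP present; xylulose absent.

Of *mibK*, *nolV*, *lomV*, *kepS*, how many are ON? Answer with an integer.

Ornithine is absent, so KepN is inactive.
Required activator KepN is absent, so *purW* is not transcribed.
So PurW is not produced.
Zn²⁺ is absent, so FubA is active.
With repressor FubA bound, *rudP* is not transcribed.
So RudP is not produced.
Required activator RudP is absent, so *mibK* is not transcribed.
→ *mibK* is OFF.
c-di-GMP is present, so MorP is active.
CilQ is produced constitutively and is active.
No repressor is bound and MorP and CilQ are active, so *nolV* is transcribed.
→ *nolV* is ON.
Citrulline is present, so JalB is active.
No repressor is bound and JalB is active, so *kepT* is transcribed.
So KepT is produced and active.
Indole is absent, so NerS is inactive.
Required activator NerS is absent, so *purC* is not transcribed.
So PurC is not produced.
No repressor is bound and KepT is active, so *lomV* is transcribed.
→ *lomV* is ON.
Xylulose is absent, so YilZ is active.
No repressor is bound and YilZ is active, so *kepS* is transcribed.
→ *kepS* is ON.
3 of the 4 genes are transcribed.

3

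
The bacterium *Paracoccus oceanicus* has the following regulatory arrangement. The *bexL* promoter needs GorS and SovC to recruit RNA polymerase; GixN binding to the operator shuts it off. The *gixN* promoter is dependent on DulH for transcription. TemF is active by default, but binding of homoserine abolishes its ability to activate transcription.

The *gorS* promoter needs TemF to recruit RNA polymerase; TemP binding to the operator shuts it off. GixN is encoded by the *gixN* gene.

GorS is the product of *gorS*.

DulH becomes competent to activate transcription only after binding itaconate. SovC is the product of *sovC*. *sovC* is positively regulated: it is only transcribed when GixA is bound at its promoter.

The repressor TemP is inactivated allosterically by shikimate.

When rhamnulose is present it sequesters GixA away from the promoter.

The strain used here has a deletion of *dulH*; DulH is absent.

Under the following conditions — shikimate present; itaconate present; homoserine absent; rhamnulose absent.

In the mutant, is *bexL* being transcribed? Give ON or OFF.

ON

Homoserine is absent, so TemF is active.
Shikimate is present, so TemP is inactive.
No repressor is bound and TemF is active, so *gorS* is transcribed.
So GorS is produced and active.
Rhamnulose is absent, so GixA is active.
No repressor is bound and GixA is active, so *sovC* is transcribed.
So SovC is produced and active.
DulH is non-functional in this strain, so it has no effect.
Required activator DulH is absent, so *gixN* is not transcribed.
So GixN is not produced.
No repressor is bound and GorS and SovC are active, so *bexL* is transcribed.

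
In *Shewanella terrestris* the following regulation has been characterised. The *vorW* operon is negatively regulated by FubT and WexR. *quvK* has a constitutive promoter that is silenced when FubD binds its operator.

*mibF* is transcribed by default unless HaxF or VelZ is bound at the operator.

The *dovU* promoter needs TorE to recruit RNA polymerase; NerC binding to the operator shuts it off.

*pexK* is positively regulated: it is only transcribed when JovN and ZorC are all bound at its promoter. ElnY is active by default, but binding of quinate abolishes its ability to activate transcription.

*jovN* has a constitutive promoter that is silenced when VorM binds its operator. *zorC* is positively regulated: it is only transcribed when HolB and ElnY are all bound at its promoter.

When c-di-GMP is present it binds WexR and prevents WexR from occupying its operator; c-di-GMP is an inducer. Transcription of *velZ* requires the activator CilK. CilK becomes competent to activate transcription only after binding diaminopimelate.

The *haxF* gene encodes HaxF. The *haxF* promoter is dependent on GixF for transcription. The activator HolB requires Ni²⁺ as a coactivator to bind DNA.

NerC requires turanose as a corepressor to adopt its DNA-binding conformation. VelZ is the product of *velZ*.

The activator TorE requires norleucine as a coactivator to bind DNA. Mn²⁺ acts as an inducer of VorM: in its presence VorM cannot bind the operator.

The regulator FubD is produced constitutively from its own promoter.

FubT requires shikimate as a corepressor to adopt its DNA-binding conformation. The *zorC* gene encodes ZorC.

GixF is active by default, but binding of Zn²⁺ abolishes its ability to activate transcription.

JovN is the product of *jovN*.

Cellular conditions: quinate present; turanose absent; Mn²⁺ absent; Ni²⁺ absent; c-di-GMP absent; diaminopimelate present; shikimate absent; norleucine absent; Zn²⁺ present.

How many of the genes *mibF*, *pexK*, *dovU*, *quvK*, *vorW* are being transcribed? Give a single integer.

Zn²⁺ is present, so GixF is inactive.
Required activator GixF is absent, so *haxF* is not transcribed.
So HaxF is not produced.
Diaminopimelate is present, so CilK is active.
No repressor is bound and CilK is active, so *velZ* is transcribed.
So VelZ is produced and active.
With repressor VelZ bound, *mibF* is not transcribed.
→ *mibF* is OFF.
Mn²⁺ is absent, so VorM is active.
With repressor VorM bound, *jovN* is not transcribed.
So JovN is not produced.
Ni²⁺ is absent, so HolB is inactive.
Quinate is present, so ElnY is inactive.
Required activator HolB is absent, so *zorC* is not transcribed.
So ZorC is not produced.
Required activator JovN is absent, so *pexK* is not transcribed.
→ *pexK* is OFF.
Turanose is absent, so NerC is inactive.
Norleucine is absent, so TorE is inactive.
Required activator TorE is absent, so *dovU* is not transcribed.
→ *dovU* is OFF.
FubD is produced constitutively and is active.
With repressor FubD bound, *quvK* is not transcribed.
→ *quvK* is OFF.
Shikimate is absent, so FubT is inactive.
c-di-GMP is absent, so WexR is active.
With repressor WexR bound, *vorW* is not transcribed.
→ *vorW* is OFF.
0 of the 5 genes are transcribed.

0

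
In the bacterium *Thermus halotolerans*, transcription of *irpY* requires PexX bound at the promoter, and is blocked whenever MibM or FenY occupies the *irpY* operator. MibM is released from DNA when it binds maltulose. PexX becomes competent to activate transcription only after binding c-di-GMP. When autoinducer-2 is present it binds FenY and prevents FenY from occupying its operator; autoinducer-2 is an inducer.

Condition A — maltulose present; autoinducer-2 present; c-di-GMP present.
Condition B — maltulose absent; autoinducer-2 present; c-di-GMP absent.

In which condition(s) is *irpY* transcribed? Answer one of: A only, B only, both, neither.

Condition A:
Maltulose is present, so MibM is inactive.
Autoinducer-2 is present, so FenY is inactive.
c-di-GMP is present, so PexX is active.
No repressor is bound and PexX is active, so *irpY* is transcribed.
→ *irpY* is ON in A.
Condition B:
Maltulose is absent, so MibM is active.
Autoinducer-2 is present, so FenY is inactive.
c-di-GMP is absent, so PexX is inactive.
With repressor MibM bound, *irpY* is not transcribed.
→ *irpY* is OFF in B.

A only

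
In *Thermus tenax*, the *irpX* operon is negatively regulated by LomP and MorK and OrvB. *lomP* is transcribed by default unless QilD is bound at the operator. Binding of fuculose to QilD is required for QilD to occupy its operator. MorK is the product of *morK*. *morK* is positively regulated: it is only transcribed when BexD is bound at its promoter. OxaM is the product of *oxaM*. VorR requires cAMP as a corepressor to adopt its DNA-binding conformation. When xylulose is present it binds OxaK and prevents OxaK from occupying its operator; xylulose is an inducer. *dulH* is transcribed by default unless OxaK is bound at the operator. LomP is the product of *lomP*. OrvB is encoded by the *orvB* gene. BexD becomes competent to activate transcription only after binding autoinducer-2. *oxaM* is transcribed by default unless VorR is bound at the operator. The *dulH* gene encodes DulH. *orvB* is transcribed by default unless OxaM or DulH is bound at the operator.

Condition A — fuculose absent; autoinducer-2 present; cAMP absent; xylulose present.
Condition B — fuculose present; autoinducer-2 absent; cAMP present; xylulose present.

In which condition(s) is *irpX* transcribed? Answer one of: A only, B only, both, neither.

Condition A:
Fuculose is absent, so QilD is inactive.
With no repressor bound, *lomP* is transcribed.
So LomP is produced and active.
Autoinducer-2 is present, so BexD is active.
No repressor is bound and BexD is active, so *morK* is transcribed.
So MorK is produced and active.
cAMP is absent, so VorR is inactive.
With no repressor bound, *oxaM* is transcribed.
So OxaM is produced and active.
Xylulose is present, so OxaK is inactive.
With no repressor bound, *dulH* is transcribed.
So DulH is produced and active.
With repressor OxaM bound, *orvB* is not transcribed.
So OrvB is not produced.
With repressor LomP bound, *irpX* is not transcribed.
→ *irpX* is OFF in A.
Condition B:
Fuculose is present, so QilD is active.
With repressor QilD bound, *lomP* is not transcribed.
So LomP is not produced.
Autoinducer-2 is absent, so BexD is inactive.
Required activator BexD is absent, so *morK* is not transcribed.
So MorK is not produced.
cAMP is present, so VorR is active.
With repressor VorR bound, *oxaM* is not transcribed.
So OxaM is not produced.
Xylulose is present, so OxaK is inactive.
With no repressor bound, *dulH* is transcribed.
So DulH is produced and active.
With repressor DulH bound, *orvB* is not transcribed.
So OrvB is not produced.
With no repressor bound, *irpX* is transcribed.
→ *irpX* is ON in B.

B only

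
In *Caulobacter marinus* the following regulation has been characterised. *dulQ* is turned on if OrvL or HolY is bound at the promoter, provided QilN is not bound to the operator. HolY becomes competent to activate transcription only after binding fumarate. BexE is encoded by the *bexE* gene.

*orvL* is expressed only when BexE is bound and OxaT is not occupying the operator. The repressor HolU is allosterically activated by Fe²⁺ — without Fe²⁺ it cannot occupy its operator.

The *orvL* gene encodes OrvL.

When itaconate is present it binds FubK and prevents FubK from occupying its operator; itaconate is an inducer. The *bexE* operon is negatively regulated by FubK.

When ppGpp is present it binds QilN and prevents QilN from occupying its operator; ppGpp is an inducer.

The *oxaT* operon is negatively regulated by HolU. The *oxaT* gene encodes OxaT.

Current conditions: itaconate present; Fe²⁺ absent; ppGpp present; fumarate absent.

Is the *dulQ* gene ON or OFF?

OFF

ppGpp is present, so QilN is inactive.
Itaconate is present, so FubK is inactive.
With no repressor bound, *bexE* is transcribed.
So BexE is produced and active.
Fe²⁺ is absent, so HolU is inactive.
With no repressor bound, *oxaT* is transcribed.
So OxaT is produced and active.
With repressor OxaT bound, *orvL* is not transcribed.
So OrvL is not produced.
Fumarate is absent, so HolY is inactive.
No activator is available at the *dulQ* promoter, so *dulQ* is not transcribed.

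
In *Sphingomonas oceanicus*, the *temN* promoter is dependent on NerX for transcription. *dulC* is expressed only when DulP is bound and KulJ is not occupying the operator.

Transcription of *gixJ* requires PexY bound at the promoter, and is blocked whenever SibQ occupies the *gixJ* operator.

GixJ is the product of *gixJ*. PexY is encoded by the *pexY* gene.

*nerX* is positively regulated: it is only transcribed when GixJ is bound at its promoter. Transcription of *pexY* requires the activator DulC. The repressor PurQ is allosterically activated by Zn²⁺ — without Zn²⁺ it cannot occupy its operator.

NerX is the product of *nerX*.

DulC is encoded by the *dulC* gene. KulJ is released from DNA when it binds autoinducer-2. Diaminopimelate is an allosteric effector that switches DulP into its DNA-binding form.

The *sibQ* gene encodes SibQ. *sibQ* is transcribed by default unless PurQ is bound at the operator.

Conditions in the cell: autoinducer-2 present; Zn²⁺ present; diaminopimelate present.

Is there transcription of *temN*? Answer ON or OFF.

ON

Autoinducer-2 is present, so KulJ is inactive.
Diaminopimelate is present, so DulP is active.
No repressor is bound and DulP is active, so *dulC* is transcribed.
So DulC is produced and active.
No repressor is bound and DulC is active, so *pexY* is transcribed.
So PexY is produced and active.
Zn²⁺ is present, so PurQ is active.
With repressor PurQ bound, *sibQ* is not transcribed.
So SibQ is not produced.
No repressor is bound and PexY is active, so *gixJ* is transcribed.
So GixJ is produced and active.
No repressor is bound and GixJ is active, so *nerX* is transcribed.
So NerX is produced and active.
No repressor is bound and NerX is active, so *temN* is transcribed.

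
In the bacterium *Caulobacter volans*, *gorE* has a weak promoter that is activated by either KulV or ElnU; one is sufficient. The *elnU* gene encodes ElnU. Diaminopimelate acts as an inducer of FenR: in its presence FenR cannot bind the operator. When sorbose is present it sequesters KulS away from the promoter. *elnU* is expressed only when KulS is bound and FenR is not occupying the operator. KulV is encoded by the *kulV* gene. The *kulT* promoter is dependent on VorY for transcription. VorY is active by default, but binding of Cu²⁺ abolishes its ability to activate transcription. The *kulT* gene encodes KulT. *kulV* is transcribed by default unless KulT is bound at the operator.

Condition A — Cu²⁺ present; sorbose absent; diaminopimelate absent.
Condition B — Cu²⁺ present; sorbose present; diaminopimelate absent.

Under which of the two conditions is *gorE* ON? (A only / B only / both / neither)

both

Condition A:
Cu²⁺ is present, so VorY is inactive.
Required activator VorY is absent, so *kulT* is not transcribed.
So KulT is not produced.
With no repressor bound, *kulV* is transcribed.
So KulV is produced and active.
Sorbose is absent, so KulS is active.
Diaminopimelate is absent, so FenR is active.
With repressor FenR bound, *elnU* is not transcribed.
So ElnU is not produced.
Activator KulV is present, so *gorE* is transcribed.
→ *gorE* is ON in A.
Condition B:
Cu²⁺ is present, so VorY is inactive.
Required activator VorY is absent, so *kulT* is not transcribed.
So KulT is not produced.
With no repressor bound, *kulV* is transcribed.
So KulV is produced and active.
Sorbose is present, so KulS is inactive.
Diaminopimelate is absent, so FenR is active.
With repressor FenR bound, *elnU* is not transcribed.
So ElnU is not produced.
Activator KulV is present, so *gorE* is transcribed.
→ *gorE* is ON in B.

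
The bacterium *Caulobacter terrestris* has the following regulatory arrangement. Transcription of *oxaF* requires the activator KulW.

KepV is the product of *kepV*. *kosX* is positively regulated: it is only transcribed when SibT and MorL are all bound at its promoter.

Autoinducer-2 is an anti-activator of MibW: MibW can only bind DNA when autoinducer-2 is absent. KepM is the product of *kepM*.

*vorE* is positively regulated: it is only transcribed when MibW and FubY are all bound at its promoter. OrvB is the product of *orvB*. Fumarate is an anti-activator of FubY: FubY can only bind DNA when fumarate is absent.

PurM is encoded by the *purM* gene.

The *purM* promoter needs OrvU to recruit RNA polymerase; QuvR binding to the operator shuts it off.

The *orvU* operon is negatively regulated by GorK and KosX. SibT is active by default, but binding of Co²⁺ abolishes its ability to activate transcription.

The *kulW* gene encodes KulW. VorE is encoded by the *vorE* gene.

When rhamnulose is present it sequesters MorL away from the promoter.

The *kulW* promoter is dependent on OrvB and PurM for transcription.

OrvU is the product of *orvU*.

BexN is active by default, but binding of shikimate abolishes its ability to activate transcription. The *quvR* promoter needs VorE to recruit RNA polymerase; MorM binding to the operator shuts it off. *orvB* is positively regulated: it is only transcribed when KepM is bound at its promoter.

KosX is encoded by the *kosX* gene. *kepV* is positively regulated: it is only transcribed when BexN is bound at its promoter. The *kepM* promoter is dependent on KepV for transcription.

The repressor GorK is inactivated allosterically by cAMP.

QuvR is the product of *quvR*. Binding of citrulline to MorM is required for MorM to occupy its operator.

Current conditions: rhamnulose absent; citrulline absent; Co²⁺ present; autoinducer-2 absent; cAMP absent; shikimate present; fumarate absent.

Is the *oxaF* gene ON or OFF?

Shikimate is present, so BexN is inactive.
Required activator BexN is absent, so *kepV* is not transcribed.
So KepV is not produced.
Required activator KepV is absent, so *kepM* is not transcribed.
So KepM is not produced.
Required activator KepM is absent, so *orvB* is not transcribed.
So OrvB is not produced.
Autoinducer-2 is absent, so MibW is active.
Fumarate is absent, so FubY is active.
No repressor is bound and MibW and FubY are active, so *vorE* is transcribed.
So VorE is produced and active.
Citrulline is absent, so MorM is inactive.
No repressor is bound and VorE is active, so *quvR* is transcribed.
So QuvR is produced and active.
cAMP is absent, so GorK is active.
Co²⁺ is present, so SibT is inactive.
Rhamnulose is absent, so MorL is active.
Required activator SibT is absent, so *kosX* is not transcribed.
So KosX is not produced.
With repressor GorK bound, *orvU* is not transcribed.
So OrvU is not produced.
With repressor QuvR bound, *purM* is not transcribed.
So PurM is not produced.
Required activator OrvB is absent, so *kulW* is not transcribed.
So KulW is not produced.
Required activator KulW is absent, so *oxaF* is not transcribed.

OFF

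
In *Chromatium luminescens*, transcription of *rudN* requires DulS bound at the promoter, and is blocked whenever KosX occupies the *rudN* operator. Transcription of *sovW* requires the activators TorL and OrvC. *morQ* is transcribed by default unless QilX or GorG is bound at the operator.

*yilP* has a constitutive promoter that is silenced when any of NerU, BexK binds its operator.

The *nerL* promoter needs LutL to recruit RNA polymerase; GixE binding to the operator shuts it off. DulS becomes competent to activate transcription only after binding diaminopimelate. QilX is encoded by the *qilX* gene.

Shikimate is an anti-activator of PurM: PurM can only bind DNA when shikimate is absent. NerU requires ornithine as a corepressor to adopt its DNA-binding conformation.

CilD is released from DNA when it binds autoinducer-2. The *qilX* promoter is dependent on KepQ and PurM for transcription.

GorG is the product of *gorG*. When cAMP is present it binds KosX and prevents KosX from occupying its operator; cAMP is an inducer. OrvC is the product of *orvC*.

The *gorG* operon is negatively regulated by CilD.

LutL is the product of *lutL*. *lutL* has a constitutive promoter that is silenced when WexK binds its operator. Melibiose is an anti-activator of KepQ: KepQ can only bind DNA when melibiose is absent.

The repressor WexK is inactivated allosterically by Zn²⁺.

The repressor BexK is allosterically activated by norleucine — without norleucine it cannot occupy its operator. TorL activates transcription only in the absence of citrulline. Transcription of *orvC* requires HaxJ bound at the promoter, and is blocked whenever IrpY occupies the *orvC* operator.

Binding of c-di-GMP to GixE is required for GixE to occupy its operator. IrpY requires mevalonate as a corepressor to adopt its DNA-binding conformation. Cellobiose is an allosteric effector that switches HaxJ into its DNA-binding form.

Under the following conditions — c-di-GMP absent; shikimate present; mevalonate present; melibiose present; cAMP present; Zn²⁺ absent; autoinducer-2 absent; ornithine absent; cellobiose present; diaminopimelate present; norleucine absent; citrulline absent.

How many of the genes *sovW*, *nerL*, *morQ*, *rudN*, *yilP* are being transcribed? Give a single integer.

3

Citrulline is absent, so TorL is active.
Cellobiose is present, so HaxJ is active.
Mevalonate is present, so IrpY is active.
With repressor IrpY bound, *orvC* is not transcribed.
So OrvC is not produced.
Required activator OrvC is absent, so *sovW* is not transcribed.
→ *sovW* is OFF.
c-di-GMP is absent, so GixE is inactive.
Zn²⁺ is absent, so WexK is active.
With repressor WexK bound, *lutL* is not transcribed.
So LutL is not produced.
Required activator LutL is absent, so *nerL* is not transcribed.
→ *nerL* is OFF.
Melibiose is present, so KepQ is inactive.
Shikimate is present, so PurM is inactive.
Required activator KepQ is absent, so *qilX* is not transcribed.
So QilX is not produced.
Autoinducer-2 is absent, so CilD is active.
With repressor CilD bound, *gorG* is not transcribed.
So GorG is not produced.
With no repressor bound, *morQ* is transcribed.
→ *morQ* is ON.
Diaminopimelate is present, so DulS is active.
cAMP is present, so KosX is inactive.
No repressor is bound and DulS is active, so *rudN* is transcribed.
→ *rudN* is ON.
Ornithine is absent, so NerU is inactive.
Norleucine is absent, so BexK is inactive.
With no repressor bound, *yilP* is transcribed.
→ *yilP* is ON.
3 of the 5 genes are transcribed.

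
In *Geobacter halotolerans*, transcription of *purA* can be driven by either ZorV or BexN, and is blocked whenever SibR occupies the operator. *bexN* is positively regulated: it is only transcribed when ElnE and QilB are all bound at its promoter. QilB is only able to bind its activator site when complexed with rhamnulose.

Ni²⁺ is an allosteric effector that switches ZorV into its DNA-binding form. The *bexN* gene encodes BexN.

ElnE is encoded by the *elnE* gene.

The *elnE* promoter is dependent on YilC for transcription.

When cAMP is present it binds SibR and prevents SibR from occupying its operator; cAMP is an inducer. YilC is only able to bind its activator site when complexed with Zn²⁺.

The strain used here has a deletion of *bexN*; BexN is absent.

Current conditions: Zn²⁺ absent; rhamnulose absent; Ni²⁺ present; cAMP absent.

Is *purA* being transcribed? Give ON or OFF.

OFF

Ni²⁺ is present, so ZorV is active.
BexN is non-functional in this strain, so it has no effect.
cAMP is absent, so SibR is active.
With repressor SibR bound, *purA* is not transcribed.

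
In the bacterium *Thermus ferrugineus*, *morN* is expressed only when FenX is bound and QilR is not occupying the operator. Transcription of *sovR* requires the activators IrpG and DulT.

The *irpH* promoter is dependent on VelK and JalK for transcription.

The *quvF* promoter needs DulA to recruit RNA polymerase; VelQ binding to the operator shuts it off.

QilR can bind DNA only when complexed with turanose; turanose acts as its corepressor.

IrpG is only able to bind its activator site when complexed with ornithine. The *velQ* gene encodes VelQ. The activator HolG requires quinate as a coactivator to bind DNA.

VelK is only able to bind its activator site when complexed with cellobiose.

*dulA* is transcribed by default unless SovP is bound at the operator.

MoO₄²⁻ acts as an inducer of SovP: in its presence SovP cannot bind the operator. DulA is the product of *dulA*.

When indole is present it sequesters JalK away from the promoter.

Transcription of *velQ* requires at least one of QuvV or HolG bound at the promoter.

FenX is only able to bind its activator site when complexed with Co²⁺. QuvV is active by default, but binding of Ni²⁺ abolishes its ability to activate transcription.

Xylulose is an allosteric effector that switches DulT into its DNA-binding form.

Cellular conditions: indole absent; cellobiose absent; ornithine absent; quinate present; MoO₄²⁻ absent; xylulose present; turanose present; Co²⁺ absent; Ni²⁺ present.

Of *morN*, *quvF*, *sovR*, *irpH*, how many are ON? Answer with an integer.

Turanose is present, so QilR is active.
Co²⁺ is absent, so FenX is inactive.
With repressor QilR bound, *morN* is not transcribed.
→ *morN* is OFF.
Ni²⁺ is present, so QuvV is inactive.
Quinate is present, so HolG is active.
Activator HolG is present, so *velQ* is transcribed.
So VelQ is produced and active.
MoO₄²⁻ is absent, so SovP is active.
With repressor SovP bound, *dulA* is not transcribed.
So DulA is not produced.
With repressor VelQ bound, *quvF* is not transcribed.
→ *quvF* is OFF.
Ornithine is absent, so IrpG is inactive.
Xylulose is present, so DulT is active.
Required activator IrpG is absent, so *sovR* is not transcribed.
→ *sovR* is OFF.
Cellobiose is absent, so VelK is inactive.
Indole is absent, so JalK is active.
Required activator VelK is absent, so *irpH* is not transcribed.
→ *irpH* is OFF.
0 of the 4 genes are transcribed.

0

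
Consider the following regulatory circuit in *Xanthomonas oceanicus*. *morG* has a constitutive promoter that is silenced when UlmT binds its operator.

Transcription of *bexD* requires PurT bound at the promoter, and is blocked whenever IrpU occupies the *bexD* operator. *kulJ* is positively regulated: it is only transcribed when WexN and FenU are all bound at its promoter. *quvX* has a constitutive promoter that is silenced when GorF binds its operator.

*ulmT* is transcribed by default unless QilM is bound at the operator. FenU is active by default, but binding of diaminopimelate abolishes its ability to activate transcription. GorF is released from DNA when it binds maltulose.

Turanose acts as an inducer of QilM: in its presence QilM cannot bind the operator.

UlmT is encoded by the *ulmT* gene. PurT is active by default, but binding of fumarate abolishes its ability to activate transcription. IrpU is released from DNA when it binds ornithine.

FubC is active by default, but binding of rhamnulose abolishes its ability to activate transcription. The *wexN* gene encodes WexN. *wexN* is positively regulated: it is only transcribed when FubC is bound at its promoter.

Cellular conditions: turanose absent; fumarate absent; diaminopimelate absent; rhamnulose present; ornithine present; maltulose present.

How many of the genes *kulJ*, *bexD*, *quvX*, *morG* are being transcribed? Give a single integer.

Rhamnulose is present, so FubC is inactive.
Required activator FubC is absent, so *wexN* is not transcribed.
So WexN is not produced.
Diaminopimelate is absent, so FenU is active.
Required activator WexN is absent, so *kulJ* is not transcribed.
→ *kulJ* is OFF.
Fumarate is absent, so PurT is active.
Ornithine is present, so IrpU is inactive.
No repressor is bound and PurT is active, so *bexD* is transcribed.
→ *bexD* is ON.
Maltulose is present, so GorF is inactive.
With no repressor bound, *quvX* is transcribed.
→ *quvX* is ON.
Turanose is absent, so QilM is active.
With repressor QilM bound, *ulmT* is not transcribed.
So UlmT is not produced.
With no repressor bound, *morG* is transcribed.
→ *morG* is ON.
3 of the 4 genes are transcribed.

3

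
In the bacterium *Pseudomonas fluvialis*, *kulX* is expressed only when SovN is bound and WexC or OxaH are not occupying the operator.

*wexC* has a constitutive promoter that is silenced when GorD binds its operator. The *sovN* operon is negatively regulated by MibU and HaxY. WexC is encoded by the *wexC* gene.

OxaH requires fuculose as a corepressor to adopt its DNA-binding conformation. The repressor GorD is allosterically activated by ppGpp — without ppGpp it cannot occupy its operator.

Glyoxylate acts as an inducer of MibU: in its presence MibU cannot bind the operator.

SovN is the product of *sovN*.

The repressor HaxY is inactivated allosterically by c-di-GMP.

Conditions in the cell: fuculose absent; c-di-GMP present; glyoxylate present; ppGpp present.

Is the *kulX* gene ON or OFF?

Glyoxylate is present, so MibU is inactive.
c-di-GMP is present, so HaxY is inactive.
With no repressor bound, *sovN* is transcribed.
So SovN is produced and active.
ppGpp is present, so GorD is active.
With repressor GorD bound, *wexC* is not transcribed.
So WexC is not produced.
Fuculose is absent, so OxaH is inactive.
No repressor is bound and SovN is active, so *kulX* is transcribed.

ON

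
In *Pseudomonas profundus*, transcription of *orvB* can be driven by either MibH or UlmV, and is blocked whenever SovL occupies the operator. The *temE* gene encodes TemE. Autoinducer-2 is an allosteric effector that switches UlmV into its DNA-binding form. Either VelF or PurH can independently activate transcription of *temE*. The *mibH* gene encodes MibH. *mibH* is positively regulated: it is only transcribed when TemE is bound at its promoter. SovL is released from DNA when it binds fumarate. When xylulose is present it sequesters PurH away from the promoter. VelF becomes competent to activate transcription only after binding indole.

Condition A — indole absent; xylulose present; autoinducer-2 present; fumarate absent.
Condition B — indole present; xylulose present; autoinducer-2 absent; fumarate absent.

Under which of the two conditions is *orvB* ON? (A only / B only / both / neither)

Condition A:
Indole is absent, so VelF is inactive.
Xylulose is present, so PurH is inactive.
No activator is available at the *temE* promoter, so *temE* is not transcribed.
So TemE is not produced.
Required activator TemE is absent, so *mibH* is not transcribed.
So MibH is not produced.
Autoinducer-2 is present, so UlmV is active.
Fumarate is absent, so SovL is active.
With repressor SovL bound, *orvB* is not transcribed.
→ *orvB* is OFF in A.
Condition B:
Indole is present, so VelF is active.
Xylulose is present, so PurH is inactive.
Activator VelF is present, so *temE* is transcribed.
So TemE is produced and active.
No repressor is bound and TemE is active, so *mibH* is transcribed.
So MibH is produced and active.
Autoinducer-2 is absent, so UlmV is inactive.
Fumarate is absent, so SovL is active.
With repressor SovL bound, *orvB* is not transcribed.
→ *orvB* is OFF in B.

neither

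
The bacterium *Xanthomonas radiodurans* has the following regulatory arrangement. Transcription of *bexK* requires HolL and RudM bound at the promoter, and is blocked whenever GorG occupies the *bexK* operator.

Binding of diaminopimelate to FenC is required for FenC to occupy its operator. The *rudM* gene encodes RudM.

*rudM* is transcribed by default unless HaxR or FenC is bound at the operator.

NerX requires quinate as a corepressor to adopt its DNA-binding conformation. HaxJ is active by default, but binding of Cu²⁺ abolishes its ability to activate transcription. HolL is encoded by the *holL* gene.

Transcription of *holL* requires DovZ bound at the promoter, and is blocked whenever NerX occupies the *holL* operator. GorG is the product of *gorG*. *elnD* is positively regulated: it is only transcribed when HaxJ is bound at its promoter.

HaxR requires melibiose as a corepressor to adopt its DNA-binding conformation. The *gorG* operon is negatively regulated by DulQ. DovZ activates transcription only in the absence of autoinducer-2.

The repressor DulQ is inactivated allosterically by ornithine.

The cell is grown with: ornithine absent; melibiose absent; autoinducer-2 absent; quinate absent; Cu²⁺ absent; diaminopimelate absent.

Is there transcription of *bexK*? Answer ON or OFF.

ON

Quinate is absent, so NerX is inactive.
Autoinducer-2 is absent, so DovZ is active.
No repressor is bound and DovZ is active, so *holL* is transcribed.
So HolL is produced and active.
Melibiose is absent, so HaxR is inactive.
Diaminopimelate is absent, so FenC is inactive.
With no repressor bound, *rudM* is transcribed.
So RudM is produced and active.
Ornithine is absent, so DulQ is active.
With repressor DulQ bound, *gorG* is not transcribed.
So GorG is not produced.
No repressor is bound and HolL and RudM are active, so *bexK* is transcribed.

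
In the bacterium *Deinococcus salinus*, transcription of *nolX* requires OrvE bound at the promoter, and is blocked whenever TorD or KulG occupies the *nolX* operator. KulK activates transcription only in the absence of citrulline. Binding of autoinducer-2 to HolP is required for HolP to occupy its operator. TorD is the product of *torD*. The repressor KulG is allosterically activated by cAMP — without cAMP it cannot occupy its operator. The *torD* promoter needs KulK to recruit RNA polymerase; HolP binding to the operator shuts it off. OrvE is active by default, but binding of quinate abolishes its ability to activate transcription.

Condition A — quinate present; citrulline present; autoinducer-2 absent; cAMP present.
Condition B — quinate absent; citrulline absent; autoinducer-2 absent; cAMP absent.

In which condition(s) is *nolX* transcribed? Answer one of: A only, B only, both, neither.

neither

Condition A:
Quinate is present, so OrvE is inactive.
Citrulline is present, so KulK is inactive.
Autoinducer-2 is absent, so HolP is inactive.
Required activator KulK is absent, so *torD* is not transcribed.
So TorD is not produced.
cAMP is present, so KulG is active.
With repressor KulG bound, *nolX* is not transcribed.
→ *nolX* is OFF in A.
Condition B:
Quinate is absent, so OrvE is active.
Citrulline is absent, so KulK is active.
Autoinducer-2 is absent, so HolP is inactive.
No repressor is bound and KulK is active, so *torD* is transcribed.
So TorD is produced and active.
cAMP is absent, so KulG is inactive.
With repressor TorD bound, *nolX* is not transcribed.
→ *nolX* is OFF in B.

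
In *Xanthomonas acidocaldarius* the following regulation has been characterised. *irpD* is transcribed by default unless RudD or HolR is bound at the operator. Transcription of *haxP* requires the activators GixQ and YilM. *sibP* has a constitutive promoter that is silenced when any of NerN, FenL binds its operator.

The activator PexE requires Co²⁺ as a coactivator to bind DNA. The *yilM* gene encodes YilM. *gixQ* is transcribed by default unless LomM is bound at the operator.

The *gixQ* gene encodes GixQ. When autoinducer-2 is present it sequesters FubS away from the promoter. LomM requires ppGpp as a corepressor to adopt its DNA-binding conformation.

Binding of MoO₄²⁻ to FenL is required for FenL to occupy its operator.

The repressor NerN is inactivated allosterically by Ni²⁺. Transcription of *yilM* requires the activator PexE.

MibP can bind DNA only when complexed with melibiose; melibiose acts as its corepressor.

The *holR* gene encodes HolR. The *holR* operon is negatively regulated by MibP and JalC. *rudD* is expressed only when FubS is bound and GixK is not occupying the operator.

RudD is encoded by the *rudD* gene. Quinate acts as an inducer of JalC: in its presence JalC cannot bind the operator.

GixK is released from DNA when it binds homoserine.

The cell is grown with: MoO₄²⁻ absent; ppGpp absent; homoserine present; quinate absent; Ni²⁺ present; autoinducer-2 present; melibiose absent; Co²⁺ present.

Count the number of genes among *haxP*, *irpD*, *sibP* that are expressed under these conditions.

3

ppGpp is absent, so LomM is inactive.
With no repressor bound, *gixQ* is transcribed.
So GixQ is produced and active.
Co²⁺ is present, so PexE is active.
No repressor is bound and PexE is active, so *yilM* is transcribed.
So YilM is produced and active.
No repressor is bound and GixQ and YilM are active, so *haxP* is transcribed.
→ *haxP* is ON.
Autoinducer-2 is present, so FubS is inactive.
Homoserine is present, so GixK is inactive.
Required activator FubS is absent, so *rudD* is not transcribed.
So RudD is not produced.
Melibiose is absent, so MibP is inactive.
Quinate is absent, so JalC is active.
With repressor JalC bound, *holR* is not transcribed.
So HolR is not produced.
With no repressor bound, *irpD* is transcribed.
→ *irpD* is ON.
Ni²⁺ is present, so NerN is inactive.
MoO₄²⁻ is absent, so FenL is inactive.
With no repressor bound, *sibP* is transcribed.
→ *sibP* is ON.
3 of the 3 genes are transcribed.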